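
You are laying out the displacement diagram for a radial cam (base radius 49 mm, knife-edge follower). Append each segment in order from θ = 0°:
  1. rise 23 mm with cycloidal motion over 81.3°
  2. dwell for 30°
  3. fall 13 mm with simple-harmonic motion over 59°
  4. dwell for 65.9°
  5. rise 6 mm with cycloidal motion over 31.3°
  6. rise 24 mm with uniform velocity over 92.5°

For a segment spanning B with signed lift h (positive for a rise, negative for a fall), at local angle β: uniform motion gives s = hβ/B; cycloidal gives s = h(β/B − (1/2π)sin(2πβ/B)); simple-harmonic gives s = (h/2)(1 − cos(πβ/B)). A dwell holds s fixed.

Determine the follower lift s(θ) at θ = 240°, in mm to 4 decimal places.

seg 1 [0°–81.3°] cycloidal, h=23: full span → s += 23 → s = 23.0000
seg 2 [81.3°–111.3°] dwell: s stays 23.0000
seg 3 [111.3°–170.3°] simple-harmonic, h=-13: full span → s += -13 → s = 10.0000
seg 4 [170.3°–236.2°] dwell: s stays 10.0000
seg 5 [236.2°–267.5°] cycloidal, h=6: θ=240° here. β=3.8, B=31.3. 6·(0.1214 − sin(2π·0.1214)/(2π)) = 0.0686 → s = 10.0686

10.0686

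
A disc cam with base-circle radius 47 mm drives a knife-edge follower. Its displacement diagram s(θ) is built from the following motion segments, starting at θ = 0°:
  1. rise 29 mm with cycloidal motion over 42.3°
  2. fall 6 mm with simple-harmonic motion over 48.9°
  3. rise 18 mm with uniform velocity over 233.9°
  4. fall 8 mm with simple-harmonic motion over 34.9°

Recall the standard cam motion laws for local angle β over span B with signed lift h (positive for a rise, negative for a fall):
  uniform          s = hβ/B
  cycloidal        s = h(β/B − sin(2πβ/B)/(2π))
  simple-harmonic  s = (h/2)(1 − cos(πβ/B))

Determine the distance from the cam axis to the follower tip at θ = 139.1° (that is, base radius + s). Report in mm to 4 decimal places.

seg 1 [0°–42.3°] cycloidal, h=29: full span → s += 29 → s = 29.0000
seg 2 [42.3°–91.2°] simple-harmonic, h=-6: full span → s += -6 → s = 23.0000
seg 3 [91.2°–325.1°] uniform, h=18: θ=139.1° here. β=47.9, B=233.9. 18·47.9/233.9 = 3.6862 → s = 26.6862
radial distance = base radius + s = 47 + 26.6862 = 73.6862

73.6862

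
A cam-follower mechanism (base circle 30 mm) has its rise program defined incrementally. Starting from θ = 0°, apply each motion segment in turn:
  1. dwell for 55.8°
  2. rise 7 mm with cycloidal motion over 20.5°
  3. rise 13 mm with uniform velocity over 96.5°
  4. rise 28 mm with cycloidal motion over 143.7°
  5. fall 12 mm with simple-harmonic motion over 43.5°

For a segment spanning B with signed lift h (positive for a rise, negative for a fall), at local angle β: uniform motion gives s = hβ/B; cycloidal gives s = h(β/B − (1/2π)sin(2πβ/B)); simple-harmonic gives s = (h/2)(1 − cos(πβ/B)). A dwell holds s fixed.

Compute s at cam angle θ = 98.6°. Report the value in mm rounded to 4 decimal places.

seg 1 [0°–55.8°] dwell: s stays 0.0000
seg 2 [55.8°–76.3°] cycloidal, h=7: full span → s += 7 → s = 7.0000
seg 3 [76.3°–172.8°] uniform, h=13: θ=98.6° here. β=22.3, B=96.5. 13·22.3/96.5 = 3.0041 → s = 10.0041

10.0041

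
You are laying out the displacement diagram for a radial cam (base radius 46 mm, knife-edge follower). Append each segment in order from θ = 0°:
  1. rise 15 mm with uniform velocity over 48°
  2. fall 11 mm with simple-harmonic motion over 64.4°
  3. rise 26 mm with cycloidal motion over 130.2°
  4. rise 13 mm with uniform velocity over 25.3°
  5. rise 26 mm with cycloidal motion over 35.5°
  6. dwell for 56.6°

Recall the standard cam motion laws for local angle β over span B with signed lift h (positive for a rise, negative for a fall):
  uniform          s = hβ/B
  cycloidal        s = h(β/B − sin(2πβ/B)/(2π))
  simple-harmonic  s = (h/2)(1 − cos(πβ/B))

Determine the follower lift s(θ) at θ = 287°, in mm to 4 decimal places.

seg 1 [0°–48°] uniform, h=15: full span → s += 15 → s = 15.0000
seg 2 [48°–112.4°] simple-harmonic, h=-11: full span → s += -11 → s = 4.0000
seg 3 [112.4°–242.6°] cycloidal, h=26: full span → s += 26 → s = 30.0000
seg 4 [242.6°–267.9°] uniform, h=13: full span → s += 13 → s = 43.0000
seg 5 [267.9°–303.4°] cycloidal, h=26: θ=287° here. β=19.1, B=35.5. 26·(0.5380 − sin(2π·0.5380)/(2π)) = 14.9681 → s = 57.9681

57.9681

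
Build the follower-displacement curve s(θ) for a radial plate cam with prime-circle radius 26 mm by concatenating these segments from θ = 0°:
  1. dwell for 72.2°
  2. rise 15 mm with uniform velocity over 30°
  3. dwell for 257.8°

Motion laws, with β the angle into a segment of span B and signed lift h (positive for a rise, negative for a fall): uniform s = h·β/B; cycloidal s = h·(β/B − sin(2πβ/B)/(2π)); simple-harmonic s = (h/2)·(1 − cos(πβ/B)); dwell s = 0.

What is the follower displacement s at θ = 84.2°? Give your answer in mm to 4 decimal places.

seg 1 [0°–72.2°] dwell: s stays 0.0000
seg 2 [72.2°–102.2°] uniform, h=15: θ=84.2° here. β=12, B=30. 15·12/30 = 6.0000 → s = 6.0000

6.0000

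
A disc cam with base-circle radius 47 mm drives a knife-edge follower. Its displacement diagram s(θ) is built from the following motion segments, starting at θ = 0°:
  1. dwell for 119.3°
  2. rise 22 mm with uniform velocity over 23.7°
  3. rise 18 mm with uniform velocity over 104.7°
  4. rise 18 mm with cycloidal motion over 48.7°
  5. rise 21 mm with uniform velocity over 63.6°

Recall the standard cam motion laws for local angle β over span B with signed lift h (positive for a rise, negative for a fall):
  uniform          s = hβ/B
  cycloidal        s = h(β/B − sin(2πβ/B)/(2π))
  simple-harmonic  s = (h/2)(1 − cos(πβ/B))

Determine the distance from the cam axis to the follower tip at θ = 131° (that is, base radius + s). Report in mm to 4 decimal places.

seg 1 [0°–119.3°] dwell: s stays 0.0000
seg 2 [119.3°–143°] uniform, h=22: θ=131° here. β=11.7, B=23.7. 22·11.7/23.7 = 10.8608 → s = 10.8608
radial distance = base radius + s = 47 + 10.8608 = 57.8608

57.8608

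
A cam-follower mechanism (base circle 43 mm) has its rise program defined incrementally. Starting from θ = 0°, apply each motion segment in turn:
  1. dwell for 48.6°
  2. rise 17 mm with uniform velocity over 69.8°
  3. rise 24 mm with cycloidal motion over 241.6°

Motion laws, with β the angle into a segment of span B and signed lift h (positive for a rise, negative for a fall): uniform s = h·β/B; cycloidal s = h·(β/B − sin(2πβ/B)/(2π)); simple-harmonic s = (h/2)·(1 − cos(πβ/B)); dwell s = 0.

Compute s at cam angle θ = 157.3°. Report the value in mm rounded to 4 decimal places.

seg 1 [0°–48.6°] dwell: s stays 0.0000
seg 2 [48.6°–118.4°] uniform, h=17: full span → s += 17 → s = 17.0000
seg 3 [118.4°–360°] cycloidal, h=24: θ=157.3° here. β=38.9, B=241.6. 24·(0.1610 − sin(2π·0.1610)/(2π)) = 0.6262 → s = 17.6262

17.6262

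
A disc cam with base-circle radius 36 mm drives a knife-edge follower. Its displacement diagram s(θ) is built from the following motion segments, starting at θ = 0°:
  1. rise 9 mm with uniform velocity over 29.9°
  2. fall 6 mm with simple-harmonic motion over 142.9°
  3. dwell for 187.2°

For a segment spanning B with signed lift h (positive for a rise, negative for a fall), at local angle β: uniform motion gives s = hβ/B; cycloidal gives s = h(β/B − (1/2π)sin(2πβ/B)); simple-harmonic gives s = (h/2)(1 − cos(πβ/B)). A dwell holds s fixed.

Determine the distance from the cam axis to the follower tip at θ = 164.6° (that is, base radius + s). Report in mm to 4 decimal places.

seg 1 [0°–29.9°] uniform, h=9: full span → s += 9 → s = 9.0000
seg 2 [29.9°–172.8°] simple-harmonic, h=-6: θ=164.6° here. β=134.7, B=142.9. -6/2·(1 − cos(π·0.9426)) = -5.9514 → s = 3.0486
radial distance = base radius + s = 36 + 3.0486 = 39.0486

39.0486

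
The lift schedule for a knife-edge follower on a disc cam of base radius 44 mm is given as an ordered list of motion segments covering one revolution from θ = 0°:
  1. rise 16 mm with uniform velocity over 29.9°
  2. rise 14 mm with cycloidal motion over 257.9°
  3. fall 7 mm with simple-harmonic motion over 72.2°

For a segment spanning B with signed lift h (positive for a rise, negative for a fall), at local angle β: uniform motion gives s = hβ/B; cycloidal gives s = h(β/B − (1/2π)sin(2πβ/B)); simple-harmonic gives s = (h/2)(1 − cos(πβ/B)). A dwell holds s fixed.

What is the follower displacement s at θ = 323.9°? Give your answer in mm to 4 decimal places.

seg 1 [0°–29.9°] uniform, h=16: full span → s += 16 → s = 16.0000
seg 2 [29.9°–287.8°] cycloidal, h=14: full span → s += 14 → s = 30.0000
seg 3 [287.8°–360°] simple-harmonic, h=-7: θ=323.9° here. β=36.1, B=72.2. -7/2·(1 − cos(π·0.5000)) = -3.5000 → s = 26.5000

26.5000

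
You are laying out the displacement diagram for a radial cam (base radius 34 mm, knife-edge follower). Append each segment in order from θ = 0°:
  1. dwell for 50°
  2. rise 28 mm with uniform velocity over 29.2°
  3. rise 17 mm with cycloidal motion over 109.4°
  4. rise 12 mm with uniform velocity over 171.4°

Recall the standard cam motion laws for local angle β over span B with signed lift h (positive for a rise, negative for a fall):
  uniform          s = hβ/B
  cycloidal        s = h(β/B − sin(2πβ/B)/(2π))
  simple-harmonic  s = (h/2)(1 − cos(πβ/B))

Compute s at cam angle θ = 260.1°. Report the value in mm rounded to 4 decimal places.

seg 1 [0°–50°] dwell: s stays 0.0000
seg 2 [50°–79.2°] uniform, h=28: full span → s += 28 → s = 28.0000
seg 3 [79.2°–188.6°] cycloidal, h=17: full span → s += 17 → s = 45.0000
seg 4 [188.6°–360°] uniform, h=12: θ=260.1° here. β=71.5, B=171.4. 12·71.5/171.4 = 5.0058 → s = 50.0058

50.0058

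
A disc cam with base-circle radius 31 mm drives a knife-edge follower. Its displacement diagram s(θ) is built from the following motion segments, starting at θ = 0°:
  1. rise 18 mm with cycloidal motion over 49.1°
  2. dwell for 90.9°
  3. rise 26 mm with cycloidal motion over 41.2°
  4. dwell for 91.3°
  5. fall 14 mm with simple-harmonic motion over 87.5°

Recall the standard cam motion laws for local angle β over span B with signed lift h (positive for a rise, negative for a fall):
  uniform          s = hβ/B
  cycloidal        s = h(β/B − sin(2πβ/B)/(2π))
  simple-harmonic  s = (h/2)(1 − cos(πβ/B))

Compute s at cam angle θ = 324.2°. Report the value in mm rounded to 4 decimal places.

seg 1 [0°–49.1°] cycloidal, h=18: full span → s += 18 → s = 18.0000
seg 2 [49.1°–140°] dwell: s stays 18.0000
seg 3 [140°–181.2°] cycloidal, h=26: full span → s += 26 → s = 44.0000
seg 4 [181.2°–272.5°] dwell: s stays 44.0000
seg 5 [272.5°–360°] simple-harmonic, h=-14: θ=324.2° here. β=51.7, B=87.5. -14/2·(1 − cos(π·0.5909)) = -8.9710 → s = 35.0290

35.0290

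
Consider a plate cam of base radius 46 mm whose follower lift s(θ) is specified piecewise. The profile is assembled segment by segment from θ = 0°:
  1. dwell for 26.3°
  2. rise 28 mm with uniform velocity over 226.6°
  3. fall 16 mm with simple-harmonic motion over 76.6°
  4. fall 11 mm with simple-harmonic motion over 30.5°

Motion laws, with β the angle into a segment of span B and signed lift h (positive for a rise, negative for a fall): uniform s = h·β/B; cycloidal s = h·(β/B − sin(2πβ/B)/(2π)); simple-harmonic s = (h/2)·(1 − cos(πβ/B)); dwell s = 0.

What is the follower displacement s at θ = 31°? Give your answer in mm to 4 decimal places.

seg 1 [0°–26.3°] dwell: s stays 0.0000
seg 2 [26.3°–252.9°] uniform, h=28: θ=31° here. β=4.7, B=226.6. 28·4.7/226.6 = 0.5808 → s = 0.5808

0.5808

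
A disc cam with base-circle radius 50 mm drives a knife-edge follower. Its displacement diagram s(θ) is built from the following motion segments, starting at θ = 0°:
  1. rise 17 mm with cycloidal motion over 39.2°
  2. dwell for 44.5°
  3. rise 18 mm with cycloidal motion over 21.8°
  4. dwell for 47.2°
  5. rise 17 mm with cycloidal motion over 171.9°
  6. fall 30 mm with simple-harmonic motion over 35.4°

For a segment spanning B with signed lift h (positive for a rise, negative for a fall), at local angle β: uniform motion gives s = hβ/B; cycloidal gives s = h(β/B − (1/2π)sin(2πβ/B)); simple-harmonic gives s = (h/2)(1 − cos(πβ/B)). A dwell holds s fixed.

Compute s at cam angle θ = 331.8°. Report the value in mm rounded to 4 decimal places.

seg 1 [0°–39.2°] cycloidal, h=17: full span → s += 17 → s = 17.0000
seg 2 [39.2°–83.7°] dwell: s stays 17.0000
seg 3 [83.7°–105.5°] cycloidal, h=18: full span → s += 18 → s = 35.0000
seg 4 [105.5°–152.7°] dwell: s stays 35.0000
seg 5 [152.7°–324.6°] cycloidal, h=17: full span → s += 17 → s = 52.0000
seg 6 [324.6°–360°] simple-harmonic, h=-30: θ=331.8° here. β=7.2, B=35.4. -30/2·(1 − cos(π·0.2034)) = -2.9593 → s = 49.0407

49.0407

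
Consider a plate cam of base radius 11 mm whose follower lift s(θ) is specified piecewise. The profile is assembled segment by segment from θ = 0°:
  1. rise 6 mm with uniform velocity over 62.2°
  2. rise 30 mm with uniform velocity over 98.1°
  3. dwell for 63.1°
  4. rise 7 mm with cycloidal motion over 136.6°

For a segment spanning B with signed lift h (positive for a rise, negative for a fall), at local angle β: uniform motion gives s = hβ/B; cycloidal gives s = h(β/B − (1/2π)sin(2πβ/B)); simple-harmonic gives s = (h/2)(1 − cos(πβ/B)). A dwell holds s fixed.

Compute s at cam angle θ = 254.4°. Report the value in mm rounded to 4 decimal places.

seg 1 [0°–62.2°] uniform, h=6: full span → s += 6 → s = 6.0000
seg 2 [62.2°–160.3°] uniform, h=30: full span → s += 30 → s = 36.0000
seg 3 [160.3°–223.4°] dwell: s stays 36.0000
seg 4 [223.4°–360°] cycloidal, h=7: θ=254.4° here. β=31, B=136.6. 7·(0.2269 − sin(2π·0.2269)/(2π)) = 0.4862 → s = 36.4862

36.4862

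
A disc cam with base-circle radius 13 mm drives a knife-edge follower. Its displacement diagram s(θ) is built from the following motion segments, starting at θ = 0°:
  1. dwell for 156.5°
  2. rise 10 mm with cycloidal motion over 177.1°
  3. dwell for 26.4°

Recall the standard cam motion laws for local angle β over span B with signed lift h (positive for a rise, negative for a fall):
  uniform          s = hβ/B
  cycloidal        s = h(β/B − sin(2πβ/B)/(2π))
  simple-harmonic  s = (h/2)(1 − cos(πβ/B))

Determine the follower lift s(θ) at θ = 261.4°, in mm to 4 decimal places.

seg 1 [0°–156.5°] dwell: s stays 0.0000
seg 2 [156.5°–333.6°] cycloidal, h=10: θ=261.4° here. β=104.9, B=177.1. 10·(0.5923 − sin(2π·0.5923)/(2π)) = 6.7955 → s = 6.7955

6.7955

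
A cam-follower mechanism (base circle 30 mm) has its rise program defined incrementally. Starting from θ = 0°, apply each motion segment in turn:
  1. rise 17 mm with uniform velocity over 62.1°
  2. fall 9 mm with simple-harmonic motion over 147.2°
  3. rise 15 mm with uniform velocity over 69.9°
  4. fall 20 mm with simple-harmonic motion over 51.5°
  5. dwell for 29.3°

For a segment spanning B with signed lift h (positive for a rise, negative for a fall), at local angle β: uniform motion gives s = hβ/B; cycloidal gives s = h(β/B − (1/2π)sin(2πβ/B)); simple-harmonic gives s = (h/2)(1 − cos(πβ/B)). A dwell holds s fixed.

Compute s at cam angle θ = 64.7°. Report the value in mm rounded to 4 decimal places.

seg 1 [0°–62.1°] uniform, h=17: full span → s += 17 → s = 17.0000
seg 2 [62.1°–209.3°] simple-harmonic, h=-9: θ=64.7° here. β=2.6, B=147.2. -9/2·(1 − cos(π·0.0177)) = -0.0069 → s = 16.9931

16.9931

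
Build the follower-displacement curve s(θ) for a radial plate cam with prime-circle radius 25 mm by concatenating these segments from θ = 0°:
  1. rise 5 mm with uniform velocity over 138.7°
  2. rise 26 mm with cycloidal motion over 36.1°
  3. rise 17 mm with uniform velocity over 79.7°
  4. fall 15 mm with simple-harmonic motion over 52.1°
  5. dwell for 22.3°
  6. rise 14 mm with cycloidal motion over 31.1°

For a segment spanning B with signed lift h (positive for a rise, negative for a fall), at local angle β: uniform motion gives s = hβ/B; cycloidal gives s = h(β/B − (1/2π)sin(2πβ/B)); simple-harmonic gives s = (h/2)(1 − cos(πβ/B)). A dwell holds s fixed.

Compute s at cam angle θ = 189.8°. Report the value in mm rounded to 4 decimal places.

seg 1 [0°–138.7°] uniform, h=5: full span → s += 5 → s = 5.0000
seg 2 [138.7°–174.8°] cycloidal, h=26: full span → s += 26 → s = 31.0000
seg 3 [174.8°–254.5°] uniform, h=17: θ=189.8° here. β=15, B=79.7. 17·15/79.7 = 3.1995 → s = 34.1995

34.1995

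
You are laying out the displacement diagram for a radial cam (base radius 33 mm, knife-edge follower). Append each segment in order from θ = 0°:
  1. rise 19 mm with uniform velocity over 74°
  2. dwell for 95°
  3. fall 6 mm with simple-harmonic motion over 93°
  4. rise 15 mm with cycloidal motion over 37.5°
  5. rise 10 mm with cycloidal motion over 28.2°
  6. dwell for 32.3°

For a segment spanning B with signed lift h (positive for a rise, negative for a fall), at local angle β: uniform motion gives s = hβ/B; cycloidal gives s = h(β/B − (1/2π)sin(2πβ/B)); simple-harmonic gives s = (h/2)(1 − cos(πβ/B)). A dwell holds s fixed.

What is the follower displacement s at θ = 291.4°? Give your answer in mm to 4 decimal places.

seg 1 [0°–74°] uniform, h=19: full span → s += 19 → s = 19.0000
seg 2 [74°–169°] dwell: s stays 19.0000
seg 3 [169°–262°] simple-harmonic, h=-6: full span → s += -6 → s = 13.0000
seg 4 [262°–299.5°] cycloidal, h=15: θ=291.4° here. β=29.4, B=37.5. 15·(0.7840 − sin(2π·0.7840)/(2π)) = 14.0931 → s = 27.0931

27.0931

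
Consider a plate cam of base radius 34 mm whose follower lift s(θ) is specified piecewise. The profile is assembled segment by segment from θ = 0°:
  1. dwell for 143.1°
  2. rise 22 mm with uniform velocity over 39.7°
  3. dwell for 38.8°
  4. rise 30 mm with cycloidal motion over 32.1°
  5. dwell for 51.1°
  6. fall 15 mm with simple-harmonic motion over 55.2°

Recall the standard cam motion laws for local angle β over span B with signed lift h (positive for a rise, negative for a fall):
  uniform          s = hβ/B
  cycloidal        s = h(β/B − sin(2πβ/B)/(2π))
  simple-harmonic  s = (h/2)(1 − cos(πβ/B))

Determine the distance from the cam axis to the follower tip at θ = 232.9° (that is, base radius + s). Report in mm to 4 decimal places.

seg 1 [0°–143.1°] dwell: s stays 0.0000
seg 2 [143.1°–182.8°] uniform, h=22: full span → s += 22 → s = 22.0000
seg 3 [182.8°–221.6°] dwell: s stays 22.0000
seg 4 [221.6°–253.7°] cycloidal, h=30: θ=232.9° here. β=11.3, B=32.1. 30·(0.3520 − sin(2π·0.3520)/(2π)) = 6.7340 → s = 28.7340
radial distance = base radius + s = 34 + 28.7340 = 62.7340

62.7340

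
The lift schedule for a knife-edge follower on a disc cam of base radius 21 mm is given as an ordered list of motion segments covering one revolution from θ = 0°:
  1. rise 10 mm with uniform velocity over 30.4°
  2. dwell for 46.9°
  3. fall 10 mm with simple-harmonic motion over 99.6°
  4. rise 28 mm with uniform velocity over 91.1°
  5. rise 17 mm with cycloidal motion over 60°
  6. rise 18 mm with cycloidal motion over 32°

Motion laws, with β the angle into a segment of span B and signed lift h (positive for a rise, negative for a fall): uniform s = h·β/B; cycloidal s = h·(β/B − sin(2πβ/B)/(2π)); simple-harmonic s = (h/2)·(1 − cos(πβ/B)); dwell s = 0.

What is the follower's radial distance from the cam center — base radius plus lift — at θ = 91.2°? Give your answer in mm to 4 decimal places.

seg 1 [0°–30.4°] uniform, h=10: full span → s += 10 → s = 10.0000
seg 2 [30.4°–77.3°] dwell: s stays 10.0000
seg 3 [77.3°–176.9°] simple-harmonic, h=-10: θ=91.2° here. β=13.9, B=99.6. -10/2·(1 − cos(π·0.1396)) = -0.4729 → s = 9.5271
radial distance = base radius + s = 21 + 9.5271 = 30.5271

30.5271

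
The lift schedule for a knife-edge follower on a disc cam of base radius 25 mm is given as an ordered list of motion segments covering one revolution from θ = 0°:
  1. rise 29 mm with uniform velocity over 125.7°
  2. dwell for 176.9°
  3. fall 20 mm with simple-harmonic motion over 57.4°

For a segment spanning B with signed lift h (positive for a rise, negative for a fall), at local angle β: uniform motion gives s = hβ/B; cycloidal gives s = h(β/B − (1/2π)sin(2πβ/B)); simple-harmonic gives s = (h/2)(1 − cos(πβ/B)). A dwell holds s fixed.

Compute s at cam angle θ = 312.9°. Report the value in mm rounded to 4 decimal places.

seg 1 [0°–125.7°] uniform, h=29: full span → s += 29 → s = 29.0000
seg 2 [125.7°–302.6°] dwell: s stays 29.0000
seg 3 [302.6°–360°] simple-harmonic, h=-20: θ=312.9° here. β=10.3, B=57.4. -20/2·(1 − cos(π·0.1794)) = -1.5473 → s = 27.4527

27.4527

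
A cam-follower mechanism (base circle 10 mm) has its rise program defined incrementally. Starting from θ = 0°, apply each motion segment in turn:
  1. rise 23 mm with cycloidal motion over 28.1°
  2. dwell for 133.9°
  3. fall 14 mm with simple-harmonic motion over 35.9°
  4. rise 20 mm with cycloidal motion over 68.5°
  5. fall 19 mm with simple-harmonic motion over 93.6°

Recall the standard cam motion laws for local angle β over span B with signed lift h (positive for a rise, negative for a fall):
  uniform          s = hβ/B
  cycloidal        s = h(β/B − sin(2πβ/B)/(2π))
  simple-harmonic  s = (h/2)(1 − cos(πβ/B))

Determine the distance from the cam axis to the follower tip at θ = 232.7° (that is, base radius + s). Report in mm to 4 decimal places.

seg 1 [0°–28.1°] cycloidal, h=23: full span → s += 23 → s = 23.0000
seg 2 [28.1°–162°] dwell: s stays 23.0000
seg 3 [162°–197.9°] simple-harmonic, h=-14: full span → s += -14 → s = 9.0000
seg 4 [197.9°–266.4°] cycloidal, h=20: θ=232.7° here. β=34.8, B=68.5. 20·(0.5080 − sin(2π·0.5080)/(2π)) = 10.3211 → s = 19.3211
radial distance = base radius + s = 10 + 19.3211 = 29.3211

29.3211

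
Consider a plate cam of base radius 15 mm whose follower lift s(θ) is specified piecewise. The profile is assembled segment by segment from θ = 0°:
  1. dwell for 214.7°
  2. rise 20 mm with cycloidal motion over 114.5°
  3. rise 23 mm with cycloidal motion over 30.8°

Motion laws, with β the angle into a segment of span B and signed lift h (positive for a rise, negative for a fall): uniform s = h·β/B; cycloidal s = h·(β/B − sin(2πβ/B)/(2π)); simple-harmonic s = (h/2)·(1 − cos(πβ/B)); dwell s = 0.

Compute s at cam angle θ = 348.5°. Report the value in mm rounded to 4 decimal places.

seg 1 [0°–214.7°] dwell: s stays 0.0000
seg 2 [214.7°–329.2°] cycloidal, h=20: full span → s += 20 → s = 20.0000
seg 3 [329.2°–360°] cycloidal, h=23: θ=348.5° here. β=19.3, B=30.8. 23·(0.6266 − sin(2π·0.6266)/(2π)) = 17.0270 → s = 37.0270

37.0270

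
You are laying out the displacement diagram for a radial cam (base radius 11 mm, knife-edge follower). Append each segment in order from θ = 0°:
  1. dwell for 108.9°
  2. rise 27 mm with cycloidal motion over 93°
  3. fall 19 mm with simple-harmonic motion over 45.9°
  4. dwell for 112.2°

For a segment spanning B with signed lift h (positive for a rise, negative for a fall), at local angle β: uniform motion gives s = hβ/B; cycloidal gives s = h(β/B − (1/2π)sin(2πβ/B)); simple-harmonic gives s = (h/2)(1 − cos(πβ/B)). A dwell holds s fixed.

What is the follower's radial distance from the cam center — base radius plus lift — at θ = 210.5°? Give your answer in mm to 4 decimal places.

seg 1 [0°–108.9°] dwell: s stays 0.0000
seg 2 [108.9°–201.9°] cycloidal, h=27: full span → s += 27 → s = 27.0000
seg 3 [201.9°–247.8°] simple-harmonic, h=-19: θ=210.5° here. β=8.6, B=45.9. -19/2·(1 − cos(π·0.1874)) = -1.5988 → s = 25.4012
radial distance = base radius + s = 11 + 25.4012 = 36.4012

36.4012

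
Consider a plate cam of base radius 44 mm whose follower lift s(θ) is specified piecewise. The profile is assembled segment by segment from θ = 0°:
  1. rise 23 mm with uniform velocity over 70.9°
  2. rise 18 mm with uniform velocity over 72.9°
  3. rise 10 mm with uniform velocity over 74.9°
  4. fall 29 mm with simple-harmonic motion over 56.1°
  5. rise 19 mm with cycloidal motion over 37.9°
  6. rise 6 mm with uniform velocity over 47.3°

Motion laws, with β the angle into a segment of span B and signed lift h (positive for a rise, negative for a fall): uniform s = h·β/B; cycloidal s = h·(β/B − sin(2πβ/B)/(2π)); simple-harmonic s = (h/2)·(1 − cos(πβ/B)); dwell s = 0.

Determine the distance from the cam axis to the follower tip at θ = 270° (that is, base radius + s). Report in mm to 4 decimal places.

seg 1 [0°–70.9°] uniform, h=23: full span → s += 23 → s = 23.0000
seg 2 [70.9°–143.8°] uniform, h=18: full span → s += 18 → s = 41.0000
seg 3 [143.8°–218.7°] uniform, h=10: full span → s += 10 → s = 51.0000
seg 4 [218.7°–274.8°] simple-harmonic, h=-29: θ=270° here. β=51.3, B=56.1. -29/2·(1 − cos(π·0.9144)) = -28.4793 → s = 22.5207
radial distance = base radius + s = 44 + 22.5207 = 66.5207

66.5207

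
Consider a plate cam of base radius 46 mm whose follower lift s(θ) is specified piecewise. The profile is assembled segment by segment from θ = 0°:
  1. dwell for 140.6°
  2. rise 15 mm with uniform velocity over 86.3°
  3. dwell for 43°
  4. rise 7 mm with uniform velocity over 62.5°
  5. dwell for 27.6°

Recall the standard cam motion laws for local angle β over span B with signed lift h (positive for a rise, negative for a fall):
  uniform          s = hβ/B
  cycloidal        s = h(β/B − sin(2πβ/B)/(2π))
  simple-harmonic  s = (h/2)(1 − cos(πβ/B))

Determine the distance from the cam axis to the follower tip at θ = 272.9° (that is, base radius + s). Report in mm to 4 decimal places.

seg 1 [0°–140.6°] dwell: s stays 0.0000
seg 2 [140.6°–226.9°] uniform, h=15: full span → s += 15 → s = 15.0000
seg 3 [226.9°–269.9°] dwell: s stays 15.0000
seg 4 [269.9°–332.4°] uniform, h=7: θ=272.9° here. β=3, B=62.5. 7·3/62.5 = 0.3360 → s = 15.3360
radial distance = base radius + s = 46 + 15.3360 = 61.3360

61.3360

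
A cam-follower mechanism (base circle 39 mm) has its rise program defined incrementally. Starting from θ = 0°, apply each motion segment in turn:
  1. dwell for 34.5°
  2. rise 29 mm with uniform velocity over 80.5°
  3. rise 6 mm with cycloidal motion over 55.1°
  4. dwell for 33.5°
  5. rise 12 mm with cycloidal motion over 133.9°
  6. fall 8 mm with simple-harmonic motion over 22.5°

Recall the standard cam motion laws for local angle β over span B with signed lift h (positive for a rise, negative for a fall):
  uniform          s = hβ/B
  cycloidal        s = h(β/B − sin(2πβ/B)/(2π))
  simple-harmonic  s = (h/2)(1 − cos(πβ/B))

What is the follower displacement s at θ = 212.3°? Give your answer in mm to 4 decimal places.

seg 1 [0°–34.5°] dwell: s stays 0.0000
seg 2 [34.5°–115°] uniform, h=29: full span → s += 29 → s = 29.0000
seg 3 [115°–170.1°] cycloidal, h=6: full span → s += 6 → s = 35.0000
seg 4 [170.1°–203.6°] dwell: s stays 35.0000
seg 5 [203.6°–337.5°] cycloidal, h=12: θ=212.3° here. β=8.7, B=133.9. 12·(0.0650 − sin(2π·0.0650)/(2π)) = 0.0215 → s = 35.0215

35.0215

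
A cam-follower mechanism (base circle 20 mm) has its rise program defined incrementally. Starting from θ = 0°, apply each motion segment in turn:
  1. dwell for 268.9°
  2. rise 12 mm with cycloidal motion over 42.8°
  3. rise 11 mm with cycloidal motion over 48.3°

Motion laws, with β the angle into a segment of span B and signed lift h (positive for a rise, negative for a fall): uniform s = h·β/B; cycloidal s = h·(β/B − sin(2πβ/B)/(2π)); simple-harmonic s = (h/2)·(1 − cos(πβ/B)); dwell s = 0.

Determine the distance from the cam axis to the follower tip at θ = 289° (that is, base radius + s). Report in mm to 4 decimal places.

seg 1 [0°–268.9°] dwell: s stays 0.0000
seg 2 [268.9°–311.7°] cycloidal, h=12: θ=289° here. β=20.1, B=42.8. 12·(0.4696 − sin(2π·0.4696)/(2π)) = 5.2732 → s = 5.2732
radial distance = base radius + s = 20 + 5.2732 = 25.2732

25.2732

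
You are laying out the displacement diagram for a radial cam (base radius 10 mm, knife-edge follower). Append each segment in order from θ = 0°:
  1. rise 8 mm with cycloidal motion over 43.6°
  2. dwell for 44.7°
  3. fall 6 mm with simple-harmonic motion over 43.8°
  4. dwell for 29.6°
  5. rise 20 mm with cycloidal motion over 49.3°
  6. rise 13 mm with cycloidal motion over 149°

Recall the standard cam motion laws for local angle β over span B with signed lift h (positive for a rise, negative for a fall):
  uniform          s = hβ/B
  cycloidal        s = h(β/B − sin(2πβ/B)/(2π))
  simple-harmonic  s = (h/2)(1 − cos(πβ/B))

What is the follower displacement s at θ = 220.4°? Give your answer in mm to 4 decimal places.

seg 1 [0°–43.6°] cycloidal, h=8: full span → s += 8 → s = 8.0000
seg 2 [43.6°–88.3°] dwell: s stays 8.0000
seg 3 [88.3°–132.1°] simple-harmonic, h=-6: full span → s += -6 → s = 2.0000
seg 4 [132.1°–161.7°] dwell: s stays 2.0000
seg 5 [161.7°–211°] cycloidal, h=20: full span → s += 20 → s = 22.0000
seg 6 [211°–360°] cycloidal, h=13: θ=220.4° here. β=9.4, B=149. 13·(0.0631 − sin(2π·0.0631)/(2π)) = 0.0213 → s = 22.0213

22.0213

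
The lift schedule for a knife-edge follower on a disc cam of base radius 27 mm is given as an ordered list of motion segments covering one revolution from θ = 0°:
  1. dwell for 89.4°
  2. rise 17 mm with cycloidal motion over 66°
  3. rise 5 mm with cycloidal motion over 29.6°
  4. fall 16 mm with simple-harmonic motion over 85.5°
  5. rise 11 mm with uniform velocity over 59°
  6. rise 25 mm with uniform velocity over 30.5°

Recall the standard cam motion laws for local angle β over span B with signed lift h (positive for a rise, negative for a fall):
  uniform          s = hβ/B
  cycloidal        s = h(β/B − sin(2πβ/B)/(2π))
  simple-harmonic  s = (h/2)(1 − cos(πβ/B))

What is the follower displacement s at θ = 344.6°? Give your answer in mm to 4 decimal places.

seg 1 [0°–89.4°] dwell: s stays 0.0000
seg 2 [89.4°–155.4°] cycloidal, h=17: full span → s += 17 → s = 17.0000
seg 3 [155.4°–185°] cycloidal, h=5: full span → s += 5 → s = 22.0000
seg 4 [185°–270.5°] simple-harmonic, h=-16: full span → s += -16 → s = 6.0000
seg 5 [270.5°–329.5°] uniform, h=11: full span → s += 11 → s = 17.0000
seg 6 [329.5°–360°] uniform, h=25: θ=344.6° here. β=15.1, B=30.5. 25·15.1/30.5 = 12.3770 → s = 29.3770

29.3770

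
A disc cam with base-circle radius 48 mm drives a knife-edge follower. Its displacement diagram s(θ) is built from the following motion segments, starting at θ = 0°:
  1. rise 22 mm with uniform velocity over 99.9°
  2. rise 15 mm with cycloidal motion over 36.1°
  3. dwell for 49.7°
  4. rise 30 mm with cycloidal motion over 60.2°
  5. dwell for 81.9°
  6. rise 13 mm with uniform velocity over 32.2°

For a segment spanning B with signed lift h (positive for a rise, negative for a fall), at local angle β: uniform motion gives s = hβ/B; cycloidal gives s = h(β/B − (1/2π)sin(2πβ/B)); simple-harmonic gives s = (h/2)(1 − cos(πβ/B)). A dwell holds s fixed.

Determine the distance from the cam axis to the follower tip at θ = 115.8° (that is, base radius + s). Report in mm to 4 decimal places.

seg 1 [0°–99.9°] uniform, h=22: full span → s += 22 → s = 22.0000
seg 2 [99.9°–136°] cycloidal, h=15: θ=115.8° here. β=15.9, B=36.1. 15·(0.4404 − sin(2π·0.4404)/(2π)) = 5.7340 → s = 27.7340
radial distance = base radius + s = 48 + 27.7340 = 75.7340

75.7340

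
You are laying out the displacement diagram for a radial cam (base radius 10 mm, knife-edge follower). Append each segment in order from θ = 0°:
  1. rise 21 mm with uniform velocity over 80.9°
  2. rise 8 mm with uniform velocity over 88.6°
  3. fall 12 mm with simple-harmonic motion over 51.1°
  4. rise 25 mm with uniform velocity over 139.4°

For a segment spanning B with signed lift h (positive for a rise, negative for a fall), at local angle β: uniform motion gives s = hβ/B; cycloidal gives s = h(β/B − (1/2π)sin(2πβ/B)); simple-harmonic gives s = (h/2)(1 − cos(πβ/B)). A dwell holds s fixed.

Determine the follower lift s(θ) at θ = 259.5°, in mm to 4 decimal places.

seg 1 [0°–80.9°] uniform, h=21: full span → s += 21 → s = 21.0000
seg 2 [80.9°–169.5°] uniform, h=8: full span → s += 8 → s = 29.0000
seg 3 [169.5°–220.6°] simple-harmonic, h=-12: full span → s += -12 → s = 17.0000
seg 4 [220.6°–360°] uniform, h=25: θ=259.5° here. β=38.9, B=139.4. 25·38.9/139.4 = 6.9763 → s = 23.9763

23.9763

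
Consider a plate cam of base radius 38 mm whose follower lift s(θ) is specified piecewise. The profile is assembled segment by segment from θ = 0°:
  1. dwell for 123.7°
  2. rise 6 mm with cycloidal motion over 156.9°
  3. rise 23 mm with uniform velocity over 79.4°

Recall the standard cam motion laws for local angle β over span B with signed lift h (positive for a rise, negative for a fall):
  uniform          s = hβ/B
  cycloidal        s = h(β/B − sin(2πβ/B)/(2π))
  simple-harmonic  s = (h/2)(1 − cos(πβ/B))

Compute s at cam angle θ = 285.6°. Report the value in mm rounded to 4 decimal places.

seg 1 [0°–123.7°] dwell: s stays 0.0000
seg 2 [123.7°–280.6°] cycloidal, h=6: full span → s += 6 → s = 6.0000
seg 3 [280.6°–360°] uniform, h=23: θ=285.6° here. β=5, B=79.4. 23·5/79.4 = 1.4484 → s = 7.4484

7.4484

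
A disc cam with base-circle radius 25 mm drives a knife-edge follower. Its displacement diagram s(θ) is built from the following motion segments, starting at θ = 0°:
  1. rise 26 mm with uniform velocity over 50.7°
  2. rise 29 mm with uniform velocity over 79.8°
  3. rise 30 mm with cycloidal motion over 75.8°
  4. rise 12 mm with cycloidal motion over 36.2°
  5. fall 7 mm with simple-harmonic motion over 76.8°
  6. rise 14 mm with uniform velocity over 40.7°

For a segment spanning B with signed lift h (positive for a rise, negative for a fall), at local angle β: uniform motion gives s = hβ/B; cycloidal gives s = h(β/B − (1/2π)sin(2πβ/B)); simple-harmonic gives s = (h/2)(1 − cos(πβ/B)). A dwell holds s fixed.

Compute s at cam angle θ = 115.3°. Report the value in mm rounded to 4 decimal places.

seg 1 [0°–50.7°] uniform, h=26: full span → s += 26 → s = 26.0000
seg 2 [50.7°–130.5°] uniform, h=29: θ=115.3° here. β=64.6, B=79.8. 29·64.6/79.8 = 23.4762 → s = 49.4762

49.4762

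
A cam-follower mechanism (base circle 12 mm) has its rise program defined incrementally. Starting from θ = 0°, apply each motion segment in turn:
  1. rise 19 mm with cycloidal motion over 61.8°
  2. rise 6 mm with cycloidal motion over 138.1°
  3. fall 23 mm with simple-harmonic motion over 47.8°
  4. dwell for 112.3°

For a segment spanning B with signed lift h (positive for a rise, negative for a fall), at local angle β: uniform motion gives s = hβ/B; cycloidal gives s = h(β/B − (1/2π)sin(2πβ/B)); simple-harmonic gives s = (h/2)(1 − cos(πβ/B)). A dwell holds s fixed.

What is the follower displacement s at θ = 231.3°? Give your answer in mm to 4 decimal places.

seg 1 [0°–61.8°] cycloidal, h=19: full span → s += 19 → s = 19.0000
seg 2 [61.8°–199.9°] cycloidal, h=6: full span → s += 6 → s = 25.0000
seg 3 [199.9°–247.7°] simple-harmonic, h=-23: θ=231.3° here. β=31.4, B=47.8. -23/2·(1 − cos(π·0.6569)) = -16.9419 → s = 8.0581

8.0581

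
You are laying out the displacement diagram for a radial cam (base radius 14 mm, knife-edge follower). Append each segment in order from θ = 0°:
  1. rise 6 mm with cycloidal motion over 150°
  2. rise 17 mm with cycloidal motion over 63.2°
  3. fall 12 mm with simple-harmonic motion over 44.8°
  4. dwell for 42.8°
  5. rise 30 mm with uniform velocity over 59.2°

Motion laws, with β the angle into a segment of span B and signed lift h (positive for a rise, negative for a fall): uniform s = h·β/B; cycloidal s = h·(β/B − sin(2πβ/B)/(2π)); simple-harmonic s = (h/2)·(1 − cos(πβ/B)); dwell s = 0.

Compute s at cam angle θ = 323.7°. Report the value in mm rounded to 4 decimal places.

seg 1 [0°–150°] cycloidal, h=6: full span → s += 6 → s = 6.0000
seg 2 [150°–213.2°] cycloidal, h=17: full span → s += 17 → s = 23.0000
seg 3 [213.2°–258°] simple-harmonic, h=-12: full span → s += -12 → s = 11.0000
seg 4 [258°–300.8°] dwell: s stays 11.0000
seg 5 [300.8°–360°] uniform, h=30: θ=323.7° here. β=22.9, B=59.2. 30·22.9/59.2 = 11.6047 → s = 22.6047

22.6047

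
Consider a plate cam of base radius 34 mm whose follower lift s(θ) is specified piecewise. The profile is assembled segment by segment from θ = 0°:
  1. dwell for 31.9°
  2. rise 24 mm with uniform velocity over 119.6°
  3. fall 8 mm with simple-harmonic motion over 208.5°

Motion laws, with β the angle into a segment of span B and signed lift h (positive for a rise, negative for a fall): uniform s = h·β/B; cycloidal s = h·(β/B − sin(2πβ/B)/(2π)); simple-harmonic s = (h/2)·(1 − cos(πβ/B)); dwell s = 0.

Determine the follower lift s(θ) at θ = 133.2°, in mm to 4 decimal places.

seg 1 [0°–31.9°] dwell: s stays 0.0000
seg 2 [31.9°–151.5°] uniform, h=24: θ=133.2° here. β=101.3, B=119.6. 24·101.3/119.6 = 20.3278 → s = 20.3278

20.3278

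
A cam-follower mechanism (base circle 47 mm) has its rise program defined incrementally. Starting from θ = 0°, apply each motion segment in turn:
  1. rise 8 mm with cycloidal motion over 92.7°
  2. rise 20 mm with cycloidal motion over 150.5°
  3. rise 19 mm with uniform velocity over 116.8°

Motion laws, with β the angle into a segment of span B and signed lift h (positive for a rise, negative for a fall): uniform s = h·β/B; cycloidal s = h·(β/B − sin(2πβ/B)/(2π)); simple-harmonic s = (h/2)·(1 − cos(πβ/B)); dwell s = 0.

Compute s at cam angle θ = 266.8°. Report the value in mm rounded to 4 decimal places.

seg 1 [0°–92.7°] cycloidal, h=8: full span → s += 8 → s = 8.0000
seg 2 [92.7°–243.2°] cycloidal, h=20: full span → s += 20 → s = 28.0000
seg 3 [243.2°–360°] uniform, h=19: θ=266.8° here. β=23.6, B=116.8. 19·23.6/116.8 = 3.8390 → s = 31.8390

31.8390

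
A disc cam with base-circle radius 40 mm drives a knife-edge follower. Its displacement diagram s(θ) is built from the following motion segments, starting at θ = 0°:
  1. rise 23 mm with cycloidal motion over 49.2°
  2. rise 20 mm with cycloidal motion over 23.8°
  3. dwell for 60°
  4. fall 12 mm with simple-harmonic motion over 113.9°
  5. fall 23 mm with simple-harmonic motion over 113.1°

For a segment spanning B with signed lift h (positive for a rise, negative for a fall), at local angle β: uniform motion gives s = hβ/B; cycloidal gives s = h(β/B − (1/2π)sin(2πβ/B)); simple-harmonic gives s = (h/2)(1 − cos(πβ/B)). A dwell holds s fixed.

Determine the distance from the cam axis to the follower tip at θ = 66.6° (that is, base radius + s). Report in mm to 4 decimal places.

seg 1 [0°–49.2°] cycloidal, h=23: full span → s += 23 → s = 23.0000
seg 2 [49.2°–73°] cycloidal, h=20: θ=66.6° here. β=17.4, B=23.8. 20·(0.7311 − sin(2π·0.7311)/(2π)) = 17.7825 → s = 40.7825
radial distance = base radius + s = 40 + 40.7825 = 80.7825

80.7825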